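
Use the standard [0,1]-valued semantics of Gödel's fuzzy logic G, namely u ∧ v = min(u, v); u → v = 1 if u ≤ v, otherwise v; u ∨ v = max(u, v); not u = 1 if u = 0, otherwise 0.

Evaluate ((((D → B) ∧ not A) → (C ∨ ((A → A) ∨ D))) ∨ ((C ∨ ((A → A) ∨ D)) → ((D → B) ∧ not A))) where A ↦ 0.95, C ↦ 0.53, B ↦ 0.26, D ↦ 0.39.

1.00

(D → B): 0.39 > 0.26, so result = 0.26
not A: Gödel ¬ of 0.95 = 0 (operand ≠ 0)
((D → B) ∧ not A) = min(0.26, 0) = 0
(A → A): 0.95 ≤ 0.95, so result = 1
((A → A) ∨ D) = max(1, 0.39) = 1
(C ∨ ((A → A) ∨ D)) = max(0.53, 1) = 1
(((D → B) ∧ not A) → (C ∨ ((A → A) ∨ D))): 0 ≤ 1, so result = 1
(A → A): 0.95 ≤ 0.95, so result = 1
((A → A) ∨ D) = max(1, 0.39) = 1
(C ∨ ((A → A) ∨ D)) = max(0.53, 1) = 1
(D → B): 0.39 > 0.26, so result = 0.26
not A: Gödel ¬ of 0.95 = 0 (operand ≠ 0)
((D → B) ∧ not A) = min(0.26, 0) = 0
((C ∨ ((A → A) ∨ D)) → ((D → B) ∧ not A)): 1 > 0, so result = 0
((((D → B) ∧ not A) → (C ∨ ((A → A) ∨ D))) ∨ ((C ∨ ((A → A) ∨ D)) → ((D → B) ∧ not A))) = max(1, 0) = 1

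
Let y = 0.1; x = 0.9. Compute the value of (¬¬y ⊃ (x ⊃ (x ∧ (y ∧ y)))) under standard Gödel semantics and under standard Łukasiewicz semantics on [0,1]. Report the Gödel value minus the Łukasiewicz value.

-0.90

Gödel evaluation:
  ¬y: Gödel ¬ of 0.1 = 0 (operand ≠ 0)
  ¬¬y: Gödel ¬ of 0 = 1 (operand is 0)
  (y ∧ y) = min(0.1, 0.1) = 0.1
  (x ∧ (y ∧ y)) = min(0.9, 0.1) = 0.1
  (x ⊃ (x ∧ (y ∧ y))): 0.9 > 0.1, so result = 0.1
  (¬¬y ⊃ (x ⊃ (x ∧ (y ∧ y)))): 1 > 0.1, so result = 0.1
  Gödel value = 0.1
Łukasiewicz evaluation:
  ¬y: Łukasiewicz ¬ gives 1 − 0.1 = 0.9
  ¬¬y: Łukasiewicz ¬ gives 1 − 0.9 = 0.1
  (y ∧ y) = min(0.1, 0.1) = 0.1
  (x ∧ (y ∧ y)) = min(0.9, 0.1) = 0.1
  (x ⊃ (x ∧ (y ∧ y))): min(1, 1 − 0.9 + 0.1) = 0.2
  (¬¬y ⊃ (x ⊃ (x ∧ (y ∧ y)))): min(1, 1 − 0.1 + 0.2) = 1
  Łukasiewicz value = 1
Difference: 0.1 − 1 = -0.90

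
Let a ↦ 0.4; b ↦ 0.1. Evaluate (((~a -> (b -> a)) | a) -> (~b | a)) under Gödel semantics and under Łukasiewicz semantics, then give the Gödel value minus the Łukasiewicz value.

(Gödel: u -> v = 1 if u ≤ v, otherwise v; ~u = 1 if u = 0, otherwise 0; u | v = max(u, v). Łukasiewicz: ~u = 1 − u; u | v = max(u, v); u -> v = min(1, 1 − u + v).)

-0.50

Gödel evaluation:
  ~a: Gödel ¬ of 0.4 = 0 (operand ≠ 0)
  (b -> a): 0.1 ≤ 0.4, so result = 1
  (~a -> (b -> a)): 0 ≤ 1, so result = 1
  ((~a -> (b -> a)) | a) = max(1, 0.4) = 1
  ~b: Gödel ¬ of 0.1 = 0 (operand ≠ 0)
  (~b | a) = max(0, 0.4) = 0.4
  (((~a -> (b -> a)) | a) -> (~b | a)): 1 > 0.4, so result = 0.4
  Gödel value = 0.4
Łukasiewicz evaluation:
  ~a: Łukasiewicz ¬ gives 1 − 0.4 = 0.6
  (b -> a): min(1, 1 − 0.1 + 0.4) = 1
  (~a -> (b -> a)): min(1, 1 − 0.6 + 1) = 1
  ((~a -> (b -> a)) | a) = max(1, 0.4) = 1
  ~b: Łukasiewicz ¬ gives 1 − 0.1 = 0.9
  (~b | a) = max(0.9, 0.4) = 0.9
  (((~a -> (b -> a)) | a) -> (~b | a)): min(1, 1 − 1 + 0.9) = 0.9
  Łukasiewicz value = 0.9
Difference: 0.4 − 0.9 = -0.50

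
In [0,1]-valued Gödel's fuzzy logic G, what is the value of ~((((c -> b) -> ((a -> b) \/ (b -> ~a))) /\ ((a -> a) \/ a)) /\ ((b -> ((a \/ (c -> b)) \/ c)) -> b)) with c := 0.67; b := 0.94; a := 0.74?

0.00

(c -> b): 0.67 ≤ 0.94, so result = 1
(a -> b): 0.74 ≤ 0.94, so result = 1
~a: Gödel ¬ of 0.74 = 0 (operand ≠ 0)
(b -> ~a): 0.94 > 0, so result = 0
((a -> b) \/ (b -> ~a)) = max(1, 0) = 1
((c -> b) -> ((a -> b) \/ (b -> ~a))): 1 ≤ 1, so result = 1
(a -> a): 0.74 ≤ 0.74, so result = 1
((a -> a) \/ a) = max(1, 0.74) = 1
(((c -> b) -> ((a -> b) \/ (b -> ~a))) /\ ((a -> a) \/ a)) = min(1, 1) = 1
(c -> b): 0.67 ≤ 0.94, so result = 1
(a \/ (c -> b)) = max(0.74, 1) = 1
((a \/ (c -> b)) \/ c) = max(1, 0.67) = 1
(b -> ((a \/ (c -> b)) \/ c)): 0.94 ≤ 1, so result = 1
((b -> ((a \/ (c -> b)) \/ c)) -> b): 1 > 0.94, so result = 0.94
((((c -> b) -> ((a -> b) \/ (b -> ~a))) /\ ((a -> a) \/ a)) /\ ((b -> ((a \/ (c -> b)) \/ c)) -> b)) = min(1, 0.94) = 0.94
~((((c -> b) -> ((a -> b) \/ (b -> ~a))) /\ ((a -> a) \/ a)) /\ ((b -> ((a \/ (c -> b)) \/ c)) -> b)): Gödel ¬ of 0.94 = 0 (operand ≠ 0)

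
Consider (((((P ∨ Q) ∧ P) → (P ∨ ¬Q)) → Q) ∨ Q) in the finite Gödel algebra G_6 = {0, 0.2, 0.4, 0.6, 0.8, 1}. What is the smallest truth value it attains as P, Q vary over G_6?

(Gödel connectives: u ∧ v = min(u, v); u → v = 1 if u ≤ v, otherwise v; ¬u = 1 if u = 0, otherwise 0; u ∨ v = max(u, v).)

The minimum is attained at P = 0, Q = 0:
  (P ∨ Q) = max(0, 0) = 0
  ((P ∨ Q) ∧ P) = min(0, 0) = 0
  ¬Q: Gödel ¬ of 0 = 1 (operand is 0)
  (P ∨ ¬Q) = max(0, 1) = 1
  (((P ∨ Q) ∧ P) → (P ∨ ¬Q)): 0 ≤ 1, so result = 1
  ((((P ∨ Q) ∧ P) → (P ∨ ¬Q)) → Q): 1 > 0, so result = 0
  (((((P ∨ Q) ∧ P) → (P ∨ ¬Q)) → Q) ∨ Q) = max(0, 0) = 0
Checking all 36 assignments confirms none give a value below 0.00.

0.00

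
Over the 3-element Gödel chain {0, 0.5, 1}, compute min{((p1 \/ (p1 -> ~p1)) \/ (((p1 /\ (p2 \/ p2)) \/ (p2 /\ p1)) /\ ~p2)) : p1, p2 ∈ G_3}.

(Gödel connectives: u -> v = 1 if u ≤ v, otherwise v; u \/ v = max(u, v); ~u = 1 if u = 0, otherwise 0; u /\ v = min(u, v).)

0.50

The minimum is attained at p1 = 0.5, p2 = 0:
  ~p1: Gödel ¬ of 0.5 = 0 (operand ≠ 0)
  (p1 -> ~p1): 0.5 > 0, so result = 0
  (p1 \/ (p1 -> ~p1)) = max(0.5, 0) = 0.5
  (p2 \/ p2) = max(0, 0) = 0
  (p1 /\ (p2 \/ p2)) = min(0.5, 0) = 0
  (p2 /\ p1) = min(0, 0.5) = 0
  ((p1 /\ (p2 \/ p2)) \/ (p2 /\ p1)) = max(0, 0) = 0
  ~p2: Gödel ¬ of 0 = 1 (operand is 0)
  (((p1 /\ (p2 \/ p2)) \/ (p2 /\ p1)) /\ ~p2) = min(0, 1) = 0
  ((p1 \/ (p1 -> ~p1)) \/ (((p1 /\ (p2 \/ p2)) \/ (p2 /\ p1)) /\ ~p2)) = max(0.5, 0) = 0.5
Checking all 9 assignments confirms none give a value below 0.50.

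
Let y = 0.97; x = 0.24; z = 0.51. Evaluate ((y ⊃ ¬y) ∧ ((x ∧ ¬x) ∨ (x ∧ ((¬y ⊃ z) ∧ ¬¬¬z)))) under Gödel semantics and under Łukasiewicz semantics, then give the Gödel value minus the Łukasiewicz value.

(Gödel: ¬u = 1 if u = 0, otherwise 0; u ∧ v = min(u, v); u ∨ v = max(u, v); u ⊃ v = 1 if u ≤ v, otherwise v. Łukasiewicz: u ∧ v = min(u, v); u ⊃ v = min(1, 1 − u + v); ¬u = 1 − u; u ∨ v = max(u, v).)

Gödel evaluation:
  ¬y: Gödel ¬ of 0.97 = 0 (operand ≠ 0)
  (y ⊃ ¬y): 0.97 > 0, so result = 0
  ¬x: Gödel ¬ of 0.24 = 0 (operand ≠ 0)
  (x ∧ ¬x) = min(0.24, 0) = 0
  ¬y: Gödel ¬ of 0.97 = 0 (operand ≠ 0)
  (¬y ⊃ z): 0 ≤ 0.51, so result = 1
  ¬z: Gödel ¬ of 0.51 = 0 (operand ≠ 0)
  ¬¬z: Gödel ¬ of 0 = 1 (operand is 0)
  ¬¬¬z: Gödel ¬ of 1 = 0 (operand ≠ 0)
  ((¬y ⊃ z) ∧ ¬¬¬z) = min(1, 0) = 0
  (x ∧ ((¬y ⊃ z) ∧ ¬¬¬z)) = min(0.24, 0) = 0
  ((x ∧ ¬x) ∨ (x ∧ ((¬y ⊃ z) ∧ ¬¬¬z))) = max(0, 0) = 0
  ((y ⊃ ¬y) ∧ ((x ∧ ¬x) ∨ (x ∧ ((¬y ⊃ z) ∧ ¬¬¬z)))) = min(0, 0) = 0
  Gödel value = 0
Łukasiewicz evaluation:
  ¬y: Łukasiewicz ¬ gives 1 − 0.97 = 0.03
  (y ⊃ ¬y): min(1, 1 − 0.97 + 0.03) = 0.06
  ¬x: Łukasiewicz ¬ gives 1 − 0.24 = 0.76
  (x ∧ ¬x) = min(0.24, 0.76) = 0.24
  ¬y: Łukasiewicz ¬ gives 1 − 0.97 = 0.03
  (¬y ⊃ z): min(1, 1 − 0.03 + 0.51) = 1
  ¬z: Łukasiewicz ¬ gives 1 − 0.51 = 0.49
  ¬¬z: Łukasiewicz ¬ gives 1 − 0.49 = 0.51
  ¬¬¬z: Łukasiewicz ¬ gives 1 − 0.51 = 0.49
  ((¬y ⊃ z) ∧ ¬¬¬z) = min(1, 0.49) = 0.49
  (x ∧ ((¬y ⊃ z) ∧ ¬¬¬z)) = min(0.24, 0.49) = 0.24
  ((x ∧ ¬x) ∨ (x ∧ ((¬y ⊃ z) ∧ ¬¬¬z))) = max(0.24, 0.24) = 0.24
  ((y ⊃ ¬y) ∧ ((x ∧ ¬x) ∨ (x ∧ ((¬y ⊃ z) ∧ ¬¬¬z)))) = min(0.06, 0.24) = 0.06
  Łukasiewicz value = 0.06
Difference: 0 − 0.06 = -0.06

-0.06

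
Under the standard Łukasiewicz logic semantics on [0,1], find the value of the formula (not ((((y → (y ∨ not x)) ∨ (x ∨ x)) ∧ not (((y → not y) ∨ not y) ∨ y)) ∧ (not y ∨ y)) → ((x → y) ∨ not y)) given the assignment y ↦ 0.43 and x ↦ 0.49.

not x: Łukasiewicz ¬ gives 1 − 0.49 = 0.51
(y ∨ not x) = max(0.43, 0.51) = 0.51
(y → (y ∨ not x)): min(1, 1 − 0.43 + 0.51) = 1
(x ∨ x) = max(0.49, 0.49) = 0.49
((y → (y ∨ not x)) ∨ (x ∨ x)) = max(1, 0.49) = 1
not y: Łukasiewicz ¬ gives 1 − 0.43 = 0.57
(y → not y): min(1, 1 − 0.43 + 0.57) = 1
not y: Łukasiewicz ¬ gives 1 − 0.43 = 0.57
((y → not y) ∨ not y) = max(1, 0.57) = 1
(((y → not y) ∨ not y) ∨ y) = max(1, 0.43) = 1
not (((y → not y) ∨ not y) ∨ y): Łukasiewicz ¬ gives 1 − 1 = 0
(((y → (y ∨ not x)) ∨ (x ∨ x)) ∧ not (((y → not y) ∨ not y) ∨ y)) = min(1, 0) = 0
not y: Łukasiewicz ¬ gives 1 − 0.43 = 0.57
(not y ∨ y) = max(0.57, 0.43) = 0.57
((((y → (y ∨ not x)) ∨ (x ∨ x)) ∧ not (((y → not y) ∨ not y) ∨ y)) ∧ (not y ∨ y)) = min(0, 0.57) = 0
not ((((y → (y ∨ not x)) ∨ (x ∨ x)) ∧ not (((y → not y) ∨ not y) ∨ y)) ∧ (not y ∨ y)): Łukasiewicz ¬ gives 1 − 0 = 1
(x → y): min(1, 1 − 0.49 + 0.43) = 0.94
not y: Łukasiewicz ¬ gives 1 − 0.43 = 0.57
((x → y) ∨ not y) = max(0.94, 0.57) = 0.94
(not ((((y → (y ∨ not x)) ∨ (x ∨ x)) ∧ not (((y → not y) ∨ not y) ∨ y)) ∧ (not y ∨ y)) → ((x → y) ∨ not y)): min(1, 1 − 1 + 0.94) = 0.94

0.94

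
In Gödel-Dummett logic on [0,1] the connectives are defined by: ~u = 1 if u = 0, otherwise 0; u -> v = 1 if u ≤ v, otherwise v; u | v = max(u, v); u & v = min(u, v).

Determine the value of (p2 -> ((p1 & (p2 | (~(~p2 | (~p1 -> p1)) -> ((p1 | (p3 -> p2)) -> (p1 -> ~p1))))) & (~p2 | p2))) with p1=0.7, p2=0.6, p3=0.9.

1.00

~p2: Gödel ¬ of 0.6 = 0 (operand ≠ 0)
~p1: Gödel ¬ of 0.7 = 0 (operand ≠ 0)
(~p1 -> p1): 0 ≤ 0.7, so result = 1
(~p2 | (~p1 -> p1)) = max(0, 1) = 1
~(~p2 | (~p1 -> p1)): Gödel ¬ of 1 = 0 (operand ≠ 0)
(p3 -> p2): 0.9 > 0.6, so result = 0.6
(p1 | (p3 -> p2)) = max(0.7, 0.6) = 0.7
~p1: Gödel ¬ of 0.7 = 0 (operand ≠ 0)
(p1 -> ~p1): 0.7 > 0, so result = 0
((p1 | (p3 -> p2)) -> (p1 -> ~p1)): 0.7 > 0, so result = 0
(~(~p2 | (~p1 -> p1)) -> ((p1 | (p3 -> p2)) -> (p1 -> ~p1))): 0 ≤ 0, so result = 1
(p2 | (~(~p2 | (~p1 -> p1)) -> ((p1 | (p3 -> p2)) -> (p1 -> ~p1)))) = max(0.6, 1) = 1
(p1 & (p2 | (~(~p2 | (~p1 -> p1)) -> ((p1 | (p3 -> p2)) -> (p1 -> ~p1))))) = min(0.7, 1) = 0.7
~p2: Gödel ¬ of 0.6 = 0 (operand ≠ 0)
(~p2 | p2) = max(0, 0.6) = 0.6
((p1 & (p2 | (~(~p2 | (~p1 -> p1)) -> ((p1 | (p3 -> p2)) -> (p1 -> ~p1))))) & (~p2 | p2)) = min(0.7, 0.6) = 0.6
(p2 -> ((p1 & (p2 | (~(~p2 | (~p1 -> p1)) -> ((p1 | (p3 -> p2)) -> (p1 -> ~p1))))) & (~p2 | p2))): 0.6 ≤ 0.6, so result = 1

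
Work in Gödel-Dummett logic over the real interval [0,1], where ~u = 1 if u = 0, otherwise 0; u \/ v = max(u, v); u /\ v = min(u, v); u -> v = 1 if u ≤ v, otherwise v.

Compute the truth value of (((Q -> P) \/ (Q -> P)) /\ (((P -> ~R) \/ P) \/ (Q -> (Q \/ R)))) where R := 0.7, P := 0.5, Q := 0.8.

(Q -> P): 0.8 > 0.5, so result = 0.5
(Q -> P): 0.8 > 0.5, so result = 0.5
((Q -> P) \/ (Q -> P)) = max(0.5, 0.5) = 0.5
~R: Gödel ¬ of 0.7 = 0 (operand ≠ 0)
(P -> ~R): 0.5 > 0, so result = 0
((P -> ~R) \/ P) = max(0, 0.5) = 0.5
(Q \/ R) = max(0.8, 0.7) = 0.8
(Q -> (Q \/ R)): 0.8 ≤ 0.8, so result = 1
(((P -> ~R) \/ P) \/ (Q -> (Q \/ R))) = max(0.5, 1) = 1
(((Q -> P) \/ (Q -> P)) /\ (((P -> ~R) \/ P) \/ (Q -> (Q \/ R)))) = min(0.5, 1) = 0.5

0.50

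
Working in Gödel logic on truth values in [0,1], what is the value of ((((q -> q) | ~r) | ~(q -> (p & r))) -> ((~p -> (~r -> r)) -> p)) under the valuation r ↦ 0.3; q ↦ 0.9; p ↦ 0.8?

0.80

(q -> q): 0.9 ≤ 0.9, so result = 1
~r: Gödel ¬ of 0.3 = 0 (operand ≠ 0)
((q -> q) | ~r) = max(1, 0) = 1
(p & r) = min(0.8, 0.3) = 0.3
(q -> (p & r)): 0.9 > 0.3, so result = 0.3
~(q -> (p & r)): Gödel ¬ of 0.3 = 0 (operand ≠ 0)
(((q -> q) | ~r) | ~(q -> (p & r))) = max(1, 0) = 1
~p: Gödel ¬ of 0.8 = 0 (operand ≠ 0)
~r: Gödel ¬ of 0.3 = 0 (operand ≠ 0)
(~r -> r): 0 ≤ 0.3, so result = 1
(~p -> (~r -> r)): 0 ≤ 1, so result = 1
((~p -> (~r -> r)) -> p): 1 > 0.8, so result = 0.8
((((q -> q) | ~r) | ~(q -> (p & r))) -> ((~p -> (~r -> r)) -> p)): 1 > 0.8, so result = 0.8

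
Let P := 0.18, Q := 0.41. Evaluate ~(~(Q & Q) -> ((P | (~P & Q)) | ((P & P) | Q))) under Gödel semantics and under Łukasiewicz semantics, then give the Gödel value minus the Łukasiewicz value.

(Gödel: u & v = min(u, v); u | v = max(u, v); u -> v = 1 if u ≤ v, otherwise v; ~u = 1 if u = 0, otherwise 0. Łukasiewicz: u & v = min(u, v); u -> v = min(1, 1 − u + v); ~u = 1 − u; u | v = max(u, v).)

-0.18

Gödel evaluation:
  (Q & Q) = min(0.41, 0.41) = 0.41
  ~(Q & Q): Gödel ¬ of 0.41 = 0 (operand ≠ 0)
  ~P: Gödel ¬ of 0.18 = 0 (operand ≠ 0)
  (~P & Q) = min(0, 0.41) = 0
  (P | (~P & Q)) = max(0.18, 0) = 0.18
  (P & P) = min(0.18, 0.18) = 0.18
  ((P & P) | Q) = max(0.18, 0.41) = 0.41
  ((P | (~P & Q)) | ((P & P) | Q)) = max(0.18, 0.41) = 0.41
  (~(Q & Q) -> ((P | (~P & Q)) | ((P & P) | Q))): 0 ≤ 0.41, so result = 1
  ~(~(Q & Q) -> ((P | (~P & Q)) | ((P & P) | Q))): Gödel ¬ of 1 = 0 (operand ≠ 0)
  Gödel value = 0
Łukasiewicz evaluation:
  (Q & Q) = min(0.41, 0.41) = 0.41
  ~(Q & Q): Łukasiewicz ¬ gives 1 − 0.41 = 0.59
  ~P: Łukasiewicz ¬ gives 1 − 0.18 = 0.82
  (~P & Q) = min(0.82, 0.41) = 0.41
  (P | (~P & Q)) = max(0.18, 0.41) = 0.41
  (P & P) = min(0.18, 0.18) = 0.18
  ((P & P) | Q) = max(0.18, 0.41) = 0.41
  ((P | (~P & Q)) | ((P & P) | Q)) = max(0.41, 0.41) = 0.41
  (~(Q & Q) -> ((P | (~P & Q)) | ((P & P) | Q))): min(1, 1 − 0.59 + 0.41) = 0.82
  ~(~(Q & Q) -> ((P | (~P & Q)) | ((P & P) | Q))): Łukasiewicz ¬ gives 1 − 0.82 = 0.18
  Łukasiewicz value = 0.18
Difference: 0 − 0.18 = -0.18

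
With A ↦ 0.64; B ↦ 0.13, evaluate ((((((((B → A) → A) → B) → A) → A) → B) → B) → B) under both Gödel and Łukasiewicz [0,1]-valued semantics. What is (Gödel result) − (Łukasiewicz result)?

Gödel evaluation:
  (B → A): 0.13 ≤ 0.64, so result = 1
  ((B → A) → A): 1 > 0.64, so result = 0.64
  (((B → A) → A) → B): 0.64 > 0.13, so result = 0.13
  ((((B → A) → A) → B) → A): 0.13 ≤ 0.64, so result = 1
  (((((B → A) → A) → B) → A) → A): 1 > 0.64, so result = 0.64
  ((((((B → A) → A) → B) → A) → A) → B): 0.64 > 0.13, so result = 0.13
  (((((((B → A) → A) → B) → A) → A) → B) → B): 0.13 ≤ 0.13, so result = 1
  ((((((((B → A) → A) → B) → A) → A) → B) → B) → B): 1 > 0.13, so result = 0.13
  Gödel value = 0.13
Łukasiewicz evaluation:
  (B → A): min(1, 1 − 0.13 + 0.64) = 1
  ((B → A) → A): min(1, 1 − 1 + 0.64) = 0.64
  (((B → A) → A) → B): min(1, 1 − 0.64 + 0.13) = 0.49
  ((((B → A) → A) → B) → A): min(1, 1 − 0.49 + 0.64) = 1
  (((((B → A) → A) → B) → A) → A): min(1, 1 − 1 + 0.64) = 0.64
  ((((((B → A) → A) → B) → A) → A) → B): min(1, 1 − 0.64 + 0.13) = 0.49
  (((((((B → A) → A) → B) → A) → A) → B) → B): min(1, 1 − 0.49 + 0.13) = 0.64
  ((((((((B → A) → A) → B) → A) → A) → B) → B) → B): min(1, 1 − 0.64 + 0.13) = 0.49
  Łukasiewicz value = 0.49
Difference: 0.13 − 0.49 = -0.36

-0.36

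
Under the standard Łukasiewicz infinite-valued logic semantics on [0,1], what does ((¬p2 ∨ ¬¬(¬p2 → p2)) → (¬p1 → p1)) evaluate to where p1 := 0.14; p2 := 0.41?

0.46

¬p2: Łukasiewicz ¬ gives 1 − 0.41 = 0.59
¬p2: Łukasiewicz ¬ gives 1 − 0.41 = 0.59
(¬p2 → p2): min(1, 1 − 0.59 + 0.41) = 0.82
¬(¬p2 → p2): Łukasiewicz ¬ gives 1 − 0.82 = 0.18
¬¬(¬p2 → p2): Łukasiewicz ¬ gives 1 − 0.18 = 0.82
(¬p2 ∨ ¬¬(¬p2 → p2)) = max(0.59, 0.82) = 0.82
¬p1: Łukasiewicz ¬ gives 1 − 0.14 = 0.86
(¬p1 → p1): min(1, 1 − 0.86 + 0.14) = 0.28
((¬p2 ∨ ¬¬(¬p2 → p2)) → (¬p1 → p1)): min(1, 1 − 0.82 + 0.28) = 0.46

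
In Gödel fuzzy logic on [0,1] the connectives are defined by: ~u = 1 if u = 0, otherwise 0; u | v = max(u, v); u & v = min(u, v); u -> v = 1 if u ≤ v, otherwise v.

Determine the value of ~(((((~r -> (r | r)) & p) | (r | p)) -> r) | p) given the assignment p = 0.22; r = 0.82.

0.00

~r: Gödel ¬ of 0.82 = 0 (operand ≠ 0)
(r | r) = max(0.82, 0.82) = 0.82
(~r -> (r | r)): 0 ≤ 0.82, so result = 1
((~r -> (r | r)) & p) = min(1, 0.22) = 0.22
(r | p) = max(0.82, 0.22) = 0.82
(((~r -> (r | r)) & p) | (r | p)) = max(0.22, 0.82) = 0.82
((((~r -> (r | r)) & p) | (r | p)) -> r): 0.82 ≤ 0.82, so result = 1
(((((~r -> (r | r)) & p) | (r | p)) -> r) | p) = max(1, 0.22) = 1
~(((((~r -> (r | r)) & p) | (r | p)) -> r) | p): Gödel ¬ of 1 = 0 (operand ≠ 0)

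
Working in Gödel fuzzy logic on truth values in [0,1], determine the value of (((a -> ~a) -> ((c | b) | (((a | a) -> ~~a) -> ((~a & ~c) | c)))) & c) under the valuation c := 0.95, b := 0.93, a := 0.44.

0.95

~a: Gödel ¬ of 0.44 = 0 (operand ≠ 0)
(a -> ~a): 0.44 > 0, so result = 0
(c | b) = max(0.95, 0.93) = 0.95
(a | a) = max(0.44, 0.44) = 0.44
~a: Gödel ¬ of 0.44 = 0 (operand ≠ 0)
~~a: Gödel ¬ of 0 = 1 (operand is 0)
((a | a) -> ~~a): 0.44 ≤ 1, so result = 1
~a: Gödel ¬ of 0.44 = 0 (operand ≠ 0)
~c: Gödel ¬ of 0.95 = 0 (operand ≠ 0)
(~a & ~c) = min(0, 0) = 0
((~a & ~c) | c) = max(0, 0.95) = 0.95
(((a | a) -> ~~a) -> ((~a & ~c) | c)): 1 > 0.95, so result = 0.95
((c | b) | (((a | a) -> ~~a) -> ((~a & ~c) | c))) = max(0.95, 0.95) = 0.95
((a -> ~a) -> ((c | b) | (((a | a) -> ~~a) -> ((~a & ~c) | c)))): 0 ≤ 0.95, so result = 1
(((a -> ~a) -> ((c | b) | (((a | a) -> ~~a) -> ((~a & ~c) | c)))) & c) = min(1, 0.95) = 0.95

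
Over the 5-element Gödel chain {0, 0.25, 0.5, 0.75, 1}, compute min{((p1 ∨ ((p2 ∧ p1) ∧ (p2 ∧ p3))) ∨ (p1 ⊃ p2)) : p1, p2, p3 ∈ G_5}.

The minimum is attained at p1 = 0.25, p2 = 0, p3 = 0:
  (p2 ∧ p1) = min(0, 0.25) = 0
  (p2 ∧ p3) = min(0, 0) = 0
  ((p2 ∧ p1) ∧ (p2 ∧ p3)) = min(0, 0) = 0
  (p1 ∨ ((p2 ∧ p1) ∧ (p2 ∧ p3))) = max(0.25, 0) = 0.25
  (p1 ⊃ p2): 0.25 > 0, so result = 0
  ((p1 ∨ ((p2 ∧ p1) ∧ (p2 ∧ p3))) ∨ (p1 ⊃ p2)) = max(0.25, 0) = 0.25
Checking all 125 assignments confirms none give a value below 0.25.

0.25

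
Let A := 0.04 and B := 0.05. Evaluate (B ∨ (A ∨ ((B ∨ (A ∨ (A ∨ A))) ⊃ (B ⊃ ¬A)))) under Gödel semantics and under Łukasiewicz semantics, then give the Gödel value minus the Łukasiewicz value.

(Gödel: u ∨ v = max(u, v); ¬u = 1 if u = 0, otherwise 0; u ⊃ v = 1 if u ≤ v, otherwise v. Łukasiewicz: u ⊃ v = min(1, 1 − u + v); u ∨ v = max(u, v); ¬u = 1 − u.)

-0.95

Gödel evaluation:
  (A ∨ A) = max(0.04, 0.04) = 0.04
  (A ∨ (A ∨ A)) = max(0.04, 0.04) = 0.04
  (B ∨ (A ∨ (A ∨ A))) = max(0.05, 0.04) = 0.05
  ¬A: Gödel ¬ of 0.04 = 0 (operand ≠ 0)
  (B ⊃ ¬A): 0.05 > 0, so result = 0
  ((B ∨ (A ∨ (A ∨ A))) ⊃ (B ⊃ ¬A)): 0.05 > 0, so result = 0
  (A ∨ ((B ∨ (A ∨ (A ∨ A))) ⊃ (B ⊃ ¬A))) = max(0.04, 0) = 0.04
  (B ∨ (A ∨ ((B ∨ (A ∨ (A ∨ A))) ⊃ (B ⊃ ¬A)))) = max(0.05, 0.04) = 0.05
  Gödel value = 0.05
Łukasiewicz evaluation:
  (A ∨ A) = max(0.04, 0.04) = 0.04
  (A ∨ (A ∨ A)) = max(0.04, 0.04) = 0.04
  (B ∨ (A ∨ (A ∨ A))) = max(0.05, 0.04) = 0.05
  ¬A: Łukasiewicz ¬ gives 1 − 0.04 = 0.96
  (B ⊃ ¬A): min(1, 1 − 0.05 + 0.96) = 1
  ((B ∨ (A ∨ (A ∨ A))) ⊃ (B ⊃ ¬A)): min(1, 1 − 0.05 + 1) = 1
  (A ∨ ((B ∨ (A ∨ (A ∨ A))) ⊃ (B ⊃ ¬A))) = max(0.04, 1) = 1
  (B ∨ (A ∨ ((B ∨ (A ∨ (A ∨ A))) ⊃ (B ⊃ ¬A)))) = max(0.05, 1) = 1
  Łukasiewicz value = 1
Difference: 0.05 − 1 = -0.95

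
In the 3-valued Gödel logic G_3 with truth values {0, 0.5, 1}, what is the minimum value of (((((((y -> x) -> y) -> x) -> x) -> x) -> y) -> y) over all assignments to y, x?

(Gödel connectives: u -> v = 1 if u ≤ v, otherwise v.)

The minimum is attained at y = 0.5, x = 0:
  (y -> x): 0.5 > 0, so result = 0
  ((y -> x) -> y): 0 ≤ 0.5, so result = 1
  (((y -> x) -> y) -> x): 1 > 0, so result = 0
  ((((y -> x) -> y) -> x) -> x): 0 ≤ 0, so result = 1
  (((((y -> x) -> y) -> x) -> x) -> x): 1 > 0, so result = 0
  ((((((y -> x) -> y) -> x) -> x) -> x) -> y): 0 ≤ 0.5, so result = 1
  (((((((y -> x) -> y) -> x) -> x) -> x) -> y) -> y): 1 > 0.5, so result = 0.5
Checking all 9 assignments confirms none give a value below 0.50.

0.50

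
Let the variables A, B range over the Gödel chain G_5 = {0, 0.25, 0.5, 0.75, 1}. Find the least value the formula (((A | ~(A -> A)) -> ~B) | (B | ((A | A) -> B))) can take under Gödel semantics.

The minimum is attained at A = 0.5, B = 0.25:
  (A -> A): 0.5 ≤ 0.5, so result = 1
  ~(A -> A): Gödel ¬ of 1 = 0 (operand ≠ 0)
  (A | ~(A -> A)) = max(0.5, 0) = 0.5
  ~B: Gödel ¬ of 0.25 = 0 (operand ≠ 0)
  ((A | ~(A -> A)) -> ~B): 0.5 > 0, so result = 0
  (A | A) = max(0.5, 0.5) = 0.5
  ((A | A) -> B): 0.5 > 0.25, so result = 0.25
  (B | ((A | A) -> B)) = max(0.25, 0.25) = 0.25
  (((A | ~(A -> A)) -> ~B) | (B | ((A | A) -> B))) = max(0, 0.25) = 0.25
Checking all 25 assignments confirms none give a value below 0.25.

0.25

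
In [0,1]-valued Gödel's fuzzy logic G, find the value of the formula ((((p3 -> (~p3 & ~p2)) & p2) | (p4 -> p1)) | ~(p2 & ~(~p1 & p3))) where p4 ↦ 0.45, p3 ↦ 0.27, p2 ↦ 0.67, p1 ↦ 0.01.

0.01

~p3: Gödel ¬ of 0.27 = 0 (operand ≠ 0)
~p2: Gödel ¬ of 0.67 = 0 (operand ≠ 0)
(~p3 & ~p2) = min(0, 0) = 0
(p3 -> (~p3 & ~p2)): 0.27 > 0, so result = 0
((p3 -> (~p3 & ~p2)) & p2) = min(0, 0.67) = 0
(p4 -> p1): 0.45 > 0.01, so result = 0.01
(((p3 -> (~p3 & ~p2)) & p2) | (p4 -> p1)) = max(0, 0.01) = 0.01
~p1: Gödel ¬ of 0.01 = 0 (operand ≠ 0)
(~p1 & p3) = min(0, 0.27) = 0
~(~p1 & p3): Gödel ¬ of 0 = 1 (operand is 0)
(p2 & ~(~p1 & p3)) = min(0.67, 1) = 0.67
~(p2 & ~(~p1 & p3)): Gödel ¬ of 0.67 = 0 (operand ≠ 0)
((((p3 -> (~p3 & ~p2)) & p2) | (p4 -> p1)) | ~(p2 & ~(~p1 & p3))) = max(0.01, 0) = 0.01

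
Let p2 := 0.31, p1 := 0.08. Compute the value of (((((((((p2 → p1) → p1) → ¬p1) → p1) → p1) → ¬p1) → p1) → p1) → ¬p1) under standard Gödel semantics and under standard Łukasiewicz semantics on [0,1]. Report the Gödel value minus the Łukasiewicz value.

Gödel evaluation:
  (p2 → p1): 0.31 > 0.08, so result = 0.08
  ((p2 → p1) → p1): 0.08 ≤ 0.08, so result = 1
  ¬p1: Gödel ¬ of 0.08 = 0 (operand ≠ 0)
  (((p2 → p1) → p1) → ¬p1): 1 > 0, so result = 0
  ((((p2 → p1) → p1) → ¬p1) → p1): 0 ≤ 0.08, so result = 1
  (((((p2 → p1) → p1) → ¬p1) → p1) → p1): 1 > 0.08, so result = 0.08
  ¬p1: Gödel ¬ of 0.08 = 0 (operand ≠ 0)
  ((((((p2 → p1) → p1) → ¬p1) → p1) → p1) → ¬p1): 0.08 > 0, so result = 0
  (((((((p2 → p1) → p1) → ¬p1) → p1) → p1) → ¬p1) → p1): 0 ≤ 0.08, so result = 1
  ((((((((p2 → p1) → p1) → ¬p1) → p1) → p1) → ¬p1) → p1) → p1): 1 > 0.08, so result = 0.08
  ¬p1: Gödel ¬ of 0.08 = 0 (operand ≠ 0)
  (((((((((p2 → p1) → p1) → ¬p1) → p1) → p1) → ¬p1) → p1) → p1) → ¬p1): 0.08 > 0, so result = 0
  Gödel value = 0
Łukasiewicz evaluation:
  (p2 → p1): min(1, 1 − 0.31 + 0.08) = 0.77
  ((p2 → p1) → p1): min(1, 1 − 0.77 + 0.08) = 0.31
  ¬p1: Łukasiewicz ¬ gives 1 − 0.08 = 0.92
  (((p2 → p1) → p1) → ¬p1): min(1, 1 − 0.31 + 0.92) = 1
  ((((p2 → p1) → p1) → ¬p1) → p1): min(1, 1 − 1 + 0.08) = 0.08
  (((((p2 → p1) → p1) → ¬p1) → p1) → p1): min(1, 1 − 0.08 + 0.08) = 1
  ¬p1: Łukasiewicz ¬ gives 1 − 0.08 = 0.92
  ((((((p2 → p1) → p1) → ¬p1) → p1) → p1) → ¬p1): min(1, 1 − 1 + 0.92) = 0.92
  (((((((p2 → p1) → p1) → ¬p1) → p1) → p1) → ¬p1) → p1): min(1, 1 − 0.92 + 0.08) = 0.16
  ((((((((p2 → p1) → p1) → ¬p1) → p1) → p1) → ¬p1) → p1) → p1): min(1, 1 − 0.16 + 0.08) = 0.92
  ¬p1: Łukasiewicz ¬ gives 1 − 0.08 = 0.92
  (((((((((p2 → p1) → p1) → ¬p1) → p1) → p1) → ¬p1) → p1) → p1) → ¬p1): min(1, 1 − 0.92 + 0.92) = 1
  Łukasiewicz value = 1
Difference: 0 − 1 = -1.00

-1.00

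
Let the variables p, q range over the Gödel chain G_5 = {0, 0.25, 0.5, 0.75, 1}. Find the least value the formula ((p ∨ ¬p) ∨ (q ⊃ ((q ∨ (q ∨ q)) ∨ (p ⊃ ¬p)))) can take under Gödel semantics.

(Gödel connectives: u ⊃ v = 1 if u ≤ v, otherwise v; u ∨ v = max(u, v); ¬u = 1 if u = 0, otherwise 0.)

Every assignment gives 1. For instance at p = 0, q = 0:
  ¬p: Gödel ¬ of 0 = 1 (operand is 0)
  (p ∨ ¬p) = max(0, 1) = 1
  (q ∨ q) = max(0, 0) = 0
  (q ∨ (q ∨ q)) = max(0, 0) = 0
  ¬p: Gödel ¬ of 0 = 1 (operand is 0)
  (p ⊃ ¬p): 0 ≤ 1, so result = 1
  ((q ∨ (q ∨ q)) ∨ (p ⊃ ¬p)) = max(0, 1) = 1
  (q ⊃ ((q ∨ (q ∨ q)) ∨ (p ⊃ ¬p))): 0 ≤ 1, so result = 1
  ((p ∨ ¬p) ∨ (q ⊃ ((q ∨ (q ∨ q)) ∨ (p ⊃ ¬p)))) = max(1, 1) = 1
All 25 assignments give value 1 — the formula is a G_5-tautology.

1.00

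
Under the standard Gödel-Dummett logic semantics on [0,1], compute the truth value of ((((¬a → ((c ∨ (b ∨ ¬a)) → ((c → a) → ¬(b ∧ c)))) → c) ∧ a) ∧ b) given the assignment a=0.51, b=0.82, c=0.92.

¬a: Gödel ¬ of 0.51 = 0 (operand ≠ 0)
¬a: Gödel ¬ of 0.51 = 0 (operand ≠ 0)
(b ∨ ¬a) = max(0.82, 0) = 0.82
(c ∨ (b ∨ ¬a)) = max(0.92, 0.82) = 0.92
(c → a): 0.92 > 0.51, so result = 0.51
(b ∧ c) = min(0.82, 0.92) = 0.82
¬(b ∧ c): Gödel ¬ of 0.82 = 0 (operand ≠ 0)
((c → a) → ¬(b ∧ c)): 0.51 > 0, so result = 0
((c ∨ (b ∨ ¬a)) → ((c → a) → ¬(b ∧ c))): 0.92 > 0, so result = 0
(¬a → ((c ∨ (b ∨ ¬a)) → ((c → a) → ¬(b ∧ c)))): 0 ≤ 0, so result = 1
((¬a → ((c ∨ (b ∨ ¬a)) → ((c → a) → ¬(b ∧ c)))) → c): 1 > 0.92, so result = 0.92
(((¬a → ((c ∨ (b ∨ ¬a)) → ((c → a) → ¬(b ∧ c)))) → c) ∧ a) = min(0.92, 0.51) = 0.51
((((¬a → ((c ∨ (b ∨ ¬a)) → ((c → a) → ¬(b ∧ c)))) → c) ∧ a) ∧ b) = min(0.51, 0.82) = 0.51

0.51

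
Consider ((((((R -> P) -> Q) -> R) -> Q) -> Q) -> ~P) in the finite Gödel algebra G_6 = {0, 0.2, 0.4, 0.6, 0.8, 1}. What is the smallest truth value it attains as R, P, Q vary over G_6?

0.00

The minimum is attained at R = 0, P = 0.2, Q = 0:
  (R -> P): 0 ≤ 0.2, so result = 1
  ((R -> P) -> Q): 1 > 0, so result = 0
  (((R -> P) -> Q) -> R): 0 ≤ 0, so result = 1
  ((((R -> P) -> Q) -> R) -> Q): 1 > 0, so result = 0
  (((((R -> P) -> Q) -> R) -> Q) -> Q): 0 ≤ 0, so result = 1
  ~P: Gödel ¬ of 0.2 = 0 (operand ≠ 0)
  ((((((R -> P) -> Q) -> R) -> Q) -> Q) -> ~P): 1 > 0, so result = 0
Checking all 216 assignments confirms none give a value below 0.00.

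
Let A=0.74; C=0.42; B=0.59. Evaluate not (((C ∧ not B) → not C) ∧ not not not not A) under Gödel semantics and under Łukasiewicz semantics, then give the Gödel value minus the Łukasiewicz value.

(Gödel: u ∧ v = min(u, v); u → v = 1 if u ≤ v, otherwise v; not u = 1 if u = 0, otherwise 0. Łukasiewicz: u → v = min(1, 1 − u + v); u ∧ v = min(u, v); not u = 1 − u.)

Gödel evaluation:
  not B: Gödel ¬ of 0.59 = 0 (operand ≠ 0)
  (C ∧ not B) = min(0.42, 0) = 0
  not C: Gödel ¬ of 0.42 = 0 (operand ≠ 0)
  ((C ∧ not B) → not C): 0 ≤ 0, so result = 1
  not A: Gödel ¬ of 0.74 = 0 (operand ≠ 0)
  not not A: Gödel ¬ of 0 = 1 (operand is 0)
  not not not A: Gödel ¬ of 1 = 0 (operand ≠ 0)
  not not not not A: Gödel ¬ of 0 = 1 (operand is 0)
  (((C ∧ not B) → not C) ∧ not not not not A) = min(1, 1) = 1
  not (((C ∧ not B) → not C) ∧ not not not not A): Gödel ¬ of 1 = 0 (operand ≠ 0)
  Gödel value = 0
Łukasiewicz evaluation:
  not B: Łukasiewicz ¬ gives 1 − 0.59 = 0.41
  (C ∧ not B) = min(0.42, 0.41) = 0.41
  not C: Łukasiewicz ¬ gives 1 − 0.42 = 0.58
  ((C ∧ not B) → not C): min(1, 1 − 0.41 + 0.58) = 1
  not A: Łukasiewicz ¬ gives 1 − 0.74 = 0.26
  not not A: Łukasiewicz ¬ gives 1 − 0.26 = 0.74
  not not not A: Łukasiewicz ¬ gives 1 − 0.74 = 0.26
  not not not not A: Łukasiewicz ¬ gives 1 − 0.26 = 0.74
  (((C ∧ not B) → not C) ∧ not not not not A) = min(1, 0.74) = 0.74
  not (((C ∧ not B) → not C) ∧ not not not not A): Łukasiewicz ¬ gives 1 − 0.74 = 0.26
  Łukasiewicz value = 0.26
Difference: 0 − 0.26 = -0.26

-0.26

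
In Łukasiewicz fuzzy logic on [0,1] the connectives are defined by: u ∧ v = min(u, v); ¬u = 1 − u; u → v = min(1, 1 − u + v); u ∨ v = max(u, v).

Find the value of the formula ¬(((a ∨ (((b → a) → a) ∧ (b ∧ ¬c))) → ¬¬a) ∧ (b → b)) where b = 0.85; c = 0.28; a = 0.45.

0.27

(b → a): min(1, 1 − 0.85 + 0.45) = 0.6
((b → a) → a): min(1, 1 − 0.6 + 0.45) = 0.85
¬c: Łukasiewicz ¬ gives 1 − 0.28 = 0.72
(b ∧ ¬c) = min(0.85, 0.72) = 0.72
(((b → a) → a) ∧ (b ∧ ¬c)) = min(0.85, 0.72) = 0.72
(a ∨ (((b → a) → a) ∧ (b ∧ ¬c))) = max(0.45, 0.72) = 0.72
¬a: Łukasiewicz ¬ gives 1 − 0.45 = 0.55
¬¬a: Łukasiewicz ¬ gives 1 − 0.55 = 0.45
((a ∨ (((b → a) → a) ∧ (b ∧ ¬c))) → ¬¬a): min(1, 1 − 0.72 + 0.45) = 0.73
(b → b): min(1, 1 − 0.85 + 0.85) = 1
(((a ∨ (((b → a) → a) ∧ (b ∧ ¬c))) → ¬¬a) ∧ (b → b)) = min(0.73, 1) = 0.73
¬(((a ∨ (((b → a) → a) ∧ (b ∧ ¬c))) → ¬¬a) ∧ (b → b)): Łukasiewicz ¬ gives 1 − 0.73 = 0.27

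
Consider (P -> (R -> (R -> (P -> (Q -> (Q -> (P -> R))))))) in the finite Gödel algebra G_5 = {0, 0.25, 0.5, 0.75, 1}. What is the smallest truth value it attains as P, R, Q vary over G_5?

Every assignment gives 1. For instance at P = 0, R = 0, Q = 0:
  (P -> R): 0 ≤ 0, so result = 1
  (Q -> (P -> R)): 0 ≤ 1, so result = 1
  (Q -> (Q -> (P -> R))): 0 ≤ 1, so result = 1
  (P -> (Q -> (Q -> (P -> R)))): 0 ≤ 1, so result = 1
  (R -> (P -> (Q -> (Q -> (P -> R))))): 0 ≤ 1, so result = 1
  (R -> (R -> (P -> (Q -> (Q -> (P -> R)))))): 0 ≤ 1, so result = 1
  (P -> (R -> (R -> (P -> (Q -> (Q -> (P -> R))))))): 0 ≤ 1, so result = 1
All 125 assignments give value 1 — the formula is a G_5-tautology.

1.00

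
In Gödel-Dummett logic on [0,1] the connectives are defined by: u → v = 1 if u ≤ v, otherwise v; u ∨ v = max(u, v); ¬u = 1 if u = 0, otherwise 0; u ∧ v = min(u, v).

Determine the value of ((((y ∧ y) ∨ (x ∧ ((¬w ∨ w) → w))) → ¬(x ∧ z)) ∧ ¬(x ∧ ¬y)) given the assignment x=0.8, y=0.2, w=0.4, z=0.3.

0.00

(y ∧ y) = min(0.2, 0.2) = 0.2
¬w: Gödel ¬ of 0.4 = 0 (operand ≠ 0)
(¬w ∨ w) = max(0, 0.4) = 0.4
((¬w ∨ w) → w): 0.4 ≤ 0.4, so result = 1
(x ∧ ((¬w ∨ w) → w)) = min(0.8, 1) = 0.8
((y ∧ y) ∨ (x ∧ ((¬w ∨ w) → w))) = max(0.2, 0.8) = 0.8
(x ∧ z) = min(0.8, 0.3) = 0.3
¬(x ∧ z): Gödel ¬ of 0.3 = 0 (operand ≠ 0)
(((y ∧ y) ∨ (x ∧ ((¬w ∨ w) → w))) → ¬(x ∧ z)): 0.8 > 0, so result = 0
¬y: Gödel ¬ of 0.2 = 0 (operand ≠ 0)
(x ∧ ¬y) = min(0.8, 0) = 0
¬(x ∧ ¬y): Gödel ¬ of 0 = 1 (operand is 0)
((((y ∧ y) ∨ (x ∧ ((¬w ∨ w) → w))) → ¬(x ∧ z)) ∧ ¬(x ∧ ¬y)) = min(0, 1) = 0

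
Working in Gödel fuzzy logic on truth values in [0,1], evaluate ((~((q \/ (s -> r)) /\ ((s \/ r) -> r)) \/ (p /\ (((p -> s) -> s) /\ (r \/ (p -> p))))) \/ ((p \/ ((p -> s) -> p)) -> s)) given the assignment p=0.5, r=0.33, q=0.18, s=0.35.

0.50

(s -> r): 0.35 > 0.33, so result = 0.33
(q \/ (s -> r)) = max(0.18, 0.33) = 0.33
(s \/ r) = max(0.35, 0.33) = 0.35
((s \/ r) -> r): 0.35 > 0.33, so result = 0.33
((q \/ (s -> r)) /\ ((s \/ r) -> r)) = min(0.33, 0.33) = 0.33
~((q \/ (s -> r)) /\ ((s \/ r) -> r)): Gödel ¬ of 0.33 = 0 (operand ≠ 0)
(p -> s): 0.5 > 0.35, so result = 0.35
((p -> s) -> s): 0.35 ≤ 0.35, so result = 1
(p -> p): 0.5 ≤ 0.5, so result = 1
(r \/ (p -> p)) = max(0.33, 1) = 1
(((p -> s) -> s) /\ (r \/ (p -> p))) = min(1, 1) = 1
(p /\ (((p -> s) -> s) /\ (r \/ (p -> p)))) = min(0.5, 1) = 0.5
(~((q \/ (s -> r)) /\ ((s \/ r) -> r)) \/ (p /\ (((p -> s) -> s) /\ (r \/ (p -> p))))) = max(0, 0.5) = 0.5
(p -> s): 0.5 > 0.35, so result = 0.35
((p -> s) -> p): 0.35 ≤ 0.5, so result = 1
(p \/ ((p -> s) -> p)) = max(0.5, 1) = 1
((p \/ ((p -> s) -> p)) -> s): 1 > 0.35, so result = 0.35
((~((q \/ (s -> r)) /\ ((s \/ r) -> r)) \/ (p /\ (((p -> s) -> s) /\ (r \/ (p -> p))))) \/ ((p \/ ((p -> s) -> p)) -> s)) = max(0.5, 0.35) = 0.5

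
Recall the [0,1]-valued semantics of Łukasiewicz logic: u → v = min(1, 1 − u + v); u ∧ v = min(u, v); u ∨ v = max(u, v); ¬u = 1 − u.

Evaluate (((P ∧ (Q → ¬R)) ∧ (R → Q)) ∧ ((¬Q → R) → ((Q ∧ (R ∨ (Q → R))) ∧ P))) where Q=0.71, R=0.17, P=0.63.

0.58

¬R: Łukasiewicz ¬ gives 1 − 0.17 = 0.83
(Q → ¬R): min(1, 1 − 0.71 + 0.83) = 1
(P ∧ (Q → ¬R)) = min(0.63, 1) = 0.63
(R → Q): min(1, 1 − 0.17 + 0.71) = 1
((P ∧ (Q → ¬R)) ∧ (R → Q)) = min(0.63, 1) = 0.63
¬Q: Łukasiewicz ¬ gives 1 − 0.71 = 0.29
(¬Q → R): min(1, 1 − 0.29 + 0.17) = 0.88
(Q → R): min(1, 1 − 0.71 + 0.17) = 0.46
(R ∨ (Q → R)) = max(0.17, 0.46) = 0.46
(Q ∧ (R ∨ (Q → R))) = min(0.71, 0.46) = 0.46
((Q ∧ (R ∨ (Q → R))) ∧ P) = min(0.46, 0.63) = 0.46
((¬Q → R) → ((Q ∧ (R ∨ (Q → R))) ∧ P)): min(1, 1 − 0.88 + 0.46) = 0.58
(((P ∧ (Q → ¬R)) ∧ (R → Q)) ∧ ((¬Q → R) → ((Q ∧ (R ∨ (Q → R))) ∧ P))) = min(0.63, 0.58) = 0.58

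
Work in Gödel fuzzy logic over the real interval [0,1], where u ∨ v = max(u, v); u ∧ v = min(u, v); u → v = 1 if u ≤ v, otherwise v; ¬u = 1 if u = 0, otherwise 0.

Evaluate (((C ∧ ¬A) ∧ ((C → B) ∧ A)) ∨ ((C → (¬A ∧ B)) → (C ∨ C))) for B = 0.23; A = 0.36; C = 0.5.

1.00

¬A: Gödel ¬ of 0.36 = 0 (operand ≠ 0)
(C ∧ ¬A) = min(0.5, 0) = 0
(C → B): 0.5 > 0.23, so result = 0.23
((C → B) ∧ A) = min(0.23, 0.36) = 0.23
((C ∧ ¬A) ∧ ((C → B) ∧ A)) = min(0, 0.23) = 0
¬A: Gödel ¬ of 0.36 = 0 (operand ≠ 0)
(¬A ∧ B) = min(0, 0.23) = 0
(C → (¬A ∧ B)): 0.5 > 0, so result = 0
(C ∨ C) = max(0.5, 0.5) = 0.5
((C → (¬A ∧ B)) → (C ∨ C)): 0 ≤ 0.5, so result = 1
(((C ∧ ¬A) ∧ ((C → B) ∧ A)) ∨ ((C → (¬A ∧ B)) → (C ∨ C))) = max(0, 1) = 1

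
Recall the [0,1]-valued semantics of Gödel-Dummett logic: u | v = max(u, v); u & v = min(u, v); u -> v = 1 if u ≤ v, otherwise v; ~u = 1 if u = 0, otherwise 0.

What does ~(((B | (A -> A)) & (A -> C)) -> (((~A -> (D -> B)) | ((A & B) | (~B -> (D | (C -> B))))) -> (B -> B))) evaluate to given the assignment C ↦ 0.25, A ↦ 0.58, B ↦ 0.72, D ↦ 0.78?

0.00

(A -> A): 0.58 ≤ 0.58, so result = 1
(B | (A -> A)) = max(0.72, 1) = 1
(A -> C): 0.58 > 0.25, so result = 0.25
((B | (A -> A)) & (A -> C)) = min(1, 0.25) = 0.25
~A: Gödel ¬ of 0.58 = 0 (operand ≠ 0)
(D -> B): 0.78 > 0.72, so result = 0.72
(~A -> (D -> B)): 0 ≤ 0.72, so result = 1
(A & B) = min(0.58, 0.72) = 0.58
~B: Gödel ¬ of 0.72 = 0 (operand ≠ 0)
(C -> B): 0.25 ≤ 0.72, so result = 1
(D | (C -> B)) = max(0.78, 1) = 1
(~B -> (D | (C -> B))): 0 ≤ 1, so result = 1
((A & B) | (~B -> (D | (C -> B)))) = max(0.58, 1) = 1
((~A -> (D -> B)) | ((A & B) | (~B -> (D | (C -> B))))) = max(1, 1) = 1
(B -> B): 0.72 ≤ 0.72, so result = 1
(((~A -> (D -> B)) | ((A & B) | (~B -> (D | (C -> B))))) -> (B -> B)): 1 ≤ 1, so result = 1
(((B | (A -> A)) & (A -> C)) -> (((~A -> (D -> B)) | ((A & B) | (~B -> (D | (C -> B))))) -> (B -> B))): 0.25 ≤ 1, so result = 1
~(((B | (A -> A)) & (A -> C)) -> (((~A -> (D -> B)) | ((A & B) | (~B -> (D | (C -> B))))) -> (B -> B))): Gödel ¬ of 1 = 0 (operand ≠ 0)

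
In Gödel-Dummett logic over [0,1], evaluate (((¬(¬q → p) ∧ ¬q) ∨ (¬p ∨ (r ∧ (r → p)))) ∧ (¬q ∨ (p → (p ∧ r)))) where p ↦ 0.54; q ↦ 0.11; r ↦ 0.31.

0.31

¬q: Gödel ¬ of 0.11 = 0 (operand ≠ 0)
(¬q → p): 0 ≤ 0.54, so result = 1
¬(¬q → p): Gödel ¬ of 1 = 0 (operand ≠ 0)
¬q: Gödel ¬ of 0.11 = 0 (operand ≠ 0)
(¬(¬q → p) ∧ ¬q) = min(0, 0) = 0
¬p: Gödel ¬ of 0.54 = 0 (operand ≠ 0)
(r → p): 0.31 ≤ 0.54, so result = 1
(r ∧ (r → p)) = min(0.31, 1) = 0.31
(¬p ∨ (r ∧ (r → p))) = max(0, 0.31) = 0.31
((¬(¬q → p) ∧ ¬q) ∨ (¬p ∨ (r ∧ (r → p)))) = max(0, 0.31) = 0.31
¬q: Gödel ¬ of 0.11 = 0 (operand ≠ 0)
(p ∧ r) = min(0.54, 0.31) = 0.31
(p → (p ∧ r)): 0.54 > 0.31, so result = 0.31
(¬q ∨ (p → (p ∧ r))) = max(0, 0.31) = 0.31
(((¬(¬q → p) ∧ ¬q) ∨ (¬p ∨ (r ∧ (r → p)))) ∧ (¬q ∨ (p → (p ∧ r)))) = min(0.31, 0.31) = 0.31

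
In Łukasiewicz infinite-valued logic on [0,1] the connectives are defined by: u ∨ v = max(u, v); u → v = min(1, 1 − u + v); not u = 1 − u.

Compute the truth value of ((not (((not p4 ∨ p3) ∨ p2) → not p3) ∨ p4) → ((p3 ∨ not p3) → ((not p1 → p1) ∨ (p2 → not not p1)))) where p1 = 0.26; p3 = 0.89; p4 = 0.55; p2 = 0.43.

1.00

not p4: Łukasiewicz ¬ gives 1 − 0.55 = 0.45
(not p4 ∨ p3) = max(0.45, 0.89) = 0.89
((not p4 ∨ p3) ∨ p2) = max(0.89, 0.43) = 0.89
not p3: Łukasiewicz ¬ gives 1 − 0.89 = 0.11
(((not p4 ∨ p3) ∨ p2) → not p3): min(1, 1 − 0.89 + 0.11) = 0.22
not (((not p4 ∨ p3) ∨ p2) → not p3): Łukasiewicz ¬ gives 1 − 0.22 = 0.78
(not (((not p4 ∨ p3) ∨ p2) → not p3) ∨ p4) = max(0.78, 0.55) = 0.78
not p3: Łukasiewicz ¬ gives 1 − 0.89 = 0.11
(p3 ∨ not p3) = max(0.89, 0.11) = 0.89
not p1: Łukasiewicz ¬ gives 1 − 0.26 = 0.74
(not p1 → p1): min(1, 1 − 0.74 + 0.26) = 0.52
not p1: Łukasiewicz ¬ gives 1 − 0.26 = 0.74
not not p1: Łukasiewicz ¬ gives 1 − 0.74 = 0.26
(p2 → not not p1): min(1, 1 − 0.43 + 0.26) = 0.83
((not p1 → p1) ∨ (p2 → not not p1)) = max(0.52, 0.83) = 0.83
((p3 ∨ not p3) → ((not p1 → p1) ∨ (p2 → not not p1))): min(1, 1 − 0.89 + 0.83) = 0.94
((not (((not p4 ∨ p3) ∨ p2) → not p3) ∨ p4) → ((p3 ∨ not p3) → ((not p1 → p1) ∨ (p2 → not not p1)))): min(1, 1 − 0.78 + 0.94) = 1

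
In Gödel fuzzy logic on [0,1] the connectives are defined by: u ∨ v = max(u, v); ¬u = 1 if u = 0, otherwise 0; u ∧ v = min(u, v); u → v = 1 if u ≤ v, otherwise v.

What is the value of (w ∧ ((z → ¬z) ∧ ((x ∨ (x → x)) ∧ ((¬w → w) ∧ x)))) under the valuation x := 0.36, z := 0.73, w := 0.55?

0.00

¬z: Gödel ¬ of 0.73 = 0 (operand ≠ 0)
(z → ¬z): 0.73 > 0, so result = 0
(x → x): 0.36 ≤ 0.36, so result = 1
(x ∨ (x → x)) = max(0.36, 1) = 1
¬w: Gödel ¬ of 0.55 = 0 (operand ≠ 0)
(¬w → w): 0 ≤ 0.55, so result = 1
((¬w → w) ∧ x) = min(1, 0.36) = 0.36
((x ∨ (x → x)) ∧ ((¬w → w) ∧ x)) = min(1, 0.36) = 0.36
((z → ¬z) ∧ ((x ∨ (x → x)) ∧ ((¬w → w) ∧ x))) = min(0, 0.36) = 0
(w ∧ ((z → ¬z) ∧ ((x ∨ (x → x)) ∧ ((¬w → w) ∧ x)))) = min(0.55, 0) = 0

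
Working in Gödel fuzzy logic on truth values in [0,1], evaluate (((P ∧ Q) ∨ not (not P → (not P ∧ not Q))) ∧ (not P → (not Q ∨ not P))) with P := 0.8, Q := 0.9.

0.80

(P ∧ Q) = min(0.8, 0.9) = 0.8
not P: Gödel ¬ of 0.8 = 0 (operand ≠ 0)
not P: Gödel ¬ of 0.8 = 0 (operand ≠ 0)
not Q: Gödel ¬ of 0.9 = 0 (operand ≠ 0)
(not P ∧ not Q) = min(0, 0) = 0
(not P → (not P ∧ not Q)): 0 ≤ 0, so result = 1
not (not P → (not P ∧ not Q)): Gödel ¬ of 1 = 0 (operand ≠ 0)
((P ∧ Q) ∨ not (not P → (not P ∧ not Q))) = max(0.8, 0) = 0.8
not P: Gödel ¬ of 0.8 = 0 (operand ≠ 0)
not Q: Gödel ¬ of 0.9 = 0 (operand ≠ 0)
not P: Gödel ¬ of 0.8 = 0 (operand ≠ 0)
(not Q ∨ not P) = max(0, 0) = 0
(not P → (not Q ∨ not P)): 0 ≤ 0, so result = 1
(((P ∧ Q) ∨ not (not P → (not P ∧ not Q))) ∧ (not P → (not Q ∨ not P))) = min(0.8, 1) = 0.8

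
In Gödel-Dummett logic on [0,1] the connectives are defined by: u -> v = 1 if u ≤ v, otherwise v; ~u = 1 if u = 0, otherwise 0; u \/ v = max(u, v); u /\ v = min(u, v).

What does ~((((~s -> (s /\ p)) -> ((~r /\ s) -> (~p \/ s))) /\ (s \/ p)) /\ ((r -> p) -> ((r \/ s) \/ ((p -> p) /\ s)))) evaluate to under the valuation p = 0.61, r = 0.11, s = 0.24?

0.00

~s: Gödel ¬ of 0.24 = 0 (operand ≠ 0)
(s /\ p) = min(0.24, 0.61) = 0.24
(~s -> (s /\ p)): 0 ≤ 0.24, so result = 1
~r: Gödel ¬ of 0.11 = 0 (operand ≠ 0)
(~r /\ s) = min(0, 0.24) = 0
~p: Gödel ¬ of 0.61 = 0 (operand ≠ 0)
(~p \/ s) = max(0, 0.24) = 0.24
((~r /\ s) -> (~p \/ s)): 0 ≤ 0.24, so result = 1
((~s -> (s /\ p)) -> ((~r /\ s) -> (~p \/ s))): 1 ≤ 1, so result = 1
(s \/ p) = max(0.24, 0.61) = 0.61
(((~s -> (s /\ p)) -> ((~r /\ s) -> (~p \/ s))) /\ (s \/ p)) = min(1, 0.61) = 0.61
(r -> p): 0.11 ≤ 0.61, so result = 1
(r \/ s) = max(0.11, 0.24) = 0.24
(p -> p): 0.61 ≤ 0.61, so result = 1
((p -> p) /\ s) = min(1, 0.24) = 0.24
((r \/ s) \/ ((p -> p) /\ s)) = max(0.24, 0.24) = 0.24
((r -> p) -> ((r \/ s) \/ ((p -> p) /\ s))): 1 > 0.24, so result = 0.24
((((~s -> (s /\ p)) -> ((~r /\ s) -> (~p \/ s))) /\ (s \/ p)) /\ ((r -> p) -> ((r \/ s) \/ ((p -> p) /\ s)))) = min(0.61, 0.24) = 0.24
~((((~s -> (s /\ p)) -> ((~r /\ s) -> (~p \/ s))) /\ (s \/ p)) /\ ((r -> p) -> ((r \/ s) \/ ((p -> p) /\ s)))): Gödel ¬ of 0.24 = 0 (operand ≠ 0)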